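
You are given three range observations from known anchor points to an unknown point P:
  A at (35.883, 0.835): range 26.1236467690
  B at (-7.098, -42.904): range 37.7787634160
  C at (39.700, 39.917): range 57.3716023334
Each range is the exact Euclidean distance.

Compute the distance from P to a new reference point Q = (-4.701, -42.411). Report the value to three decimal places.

eq1: (x − 35.883)² + (y − 0.835)² = 26.1236467690²
eq2: (x + 7.098)² + (y + 42.904)² = 37.7787634160²
eq3: (x − 39.700)² + (y − 39.917)² = 57.3716023334²
eq1−eq2, eq1−eq3 (x²,y² cancel):
  -85.962·x − 87.478·y = -141.942139
  7.634·x + 78.164·y = -727.885859
det = -85.962·78.164 − -87.478·7.634 = -6051.326716
x = (-141.942139·78.164 − -87.478·-727.885859) / -6051.326716 = 12.355764
y = (-85.962·-727.885859 − -141.942139·7.634) / -6051.326716 = -10.519034
|P − Q| = √((12.355764 − -4.701)² + (-10.519034 − -42.411)²) = 36.166707

36.167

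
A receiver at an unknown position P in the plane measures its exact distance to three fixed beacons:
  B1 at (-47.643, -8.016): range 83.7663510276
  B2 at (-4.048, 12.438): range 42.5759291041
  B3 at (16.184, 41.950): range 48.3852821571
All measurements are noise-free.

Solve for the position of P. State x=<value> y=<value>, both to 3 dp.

x=35.923 y=-2.226

eq1: (x + 47.643)² + (y + 8.016)² = 83.7663510276²
eq2: (x + 4.048)² + (y − 12.438)² = 42.5759291041²
eq3: (x − 16.184)² + (y − 41.950)² = 48.3852821571²
eq1−eq2, eq1−eq3 (x²,y² cancel):
  87.190·x + 40.908·y = 3041.070268
  127.654·x + 99.932·y = 4363.278686
det = 87.190·99.932 − 40.908·127.654 = 3491.001248
x = (3041.070268·99.932 − 40.908·4363.278686) / 3491.001248 = 35.922998
y = (87.190·4363.278686 − 3041.070268·127.654) / 3491.001248 = -2.225870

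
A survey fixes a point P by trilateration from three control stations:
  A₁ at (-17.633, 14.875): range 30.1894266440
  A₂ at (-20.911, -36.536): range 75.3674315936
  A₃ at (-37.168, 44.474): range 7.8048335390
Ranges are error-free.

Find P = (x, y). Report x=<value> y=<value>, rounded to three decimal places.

x=-38.418 y=36.770

eq1: (x + 17.633)² + (y − 14.875)² = 30.1894266440²
eq2: (x + 20.911)² + (y + 36.536)² = 75.3674315936²
eq3: (x + 37.168)² + (y − 44.474)² = 7.8048335390²
eq1−eq2, eq1−eq3 (x²,y² cancel):
  -6.556·x − 102.822·y = -3528.887361
  -39.070·x + 59.198·y = 3677.694641
det = -6.556·59.198 − -102.822·-39.070 = -4405.357628
x = (-3528.887361·59.198 − -102.822·3677.694641) / -4405.357628 = -38.417958
y = (-6.556·3677.694641 − -3528.887361·-39.070) / -4405.357628 = 36.769908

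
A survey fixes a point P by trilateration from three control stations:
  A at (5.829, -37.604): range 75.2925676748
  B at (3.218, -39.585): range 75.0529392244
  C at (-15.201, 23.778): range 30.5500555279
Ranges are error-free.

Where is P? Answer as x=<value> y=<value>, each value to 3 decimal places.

x=-45.160 y=17.796

eq1: (x − 5.829)² + (y + 37.604)² = 75.2925676748²
eq2: (x − 3.218)² + (y + 39.585)² = 75.0529392244²
eq3: (x + 15.201)² + (y − 23.778)² = 30.5500555279²
eq3−eq1, eq3−eq2 (x²,y² cancel):
  42.060·x − 122.764·y = -4084.090482
  36.838·x − 126.726·y = -3918.773729
det = 42.060·-126.726 − -122.764·36.838 = -807.715328
x = (-4084.090482·-126.726 − -122.764·-3918.773729) / -807.715328 = -45.159614
y = (42.060·-3918.773729 − -4084.090482·36.838) / -807.715328 = 17.795747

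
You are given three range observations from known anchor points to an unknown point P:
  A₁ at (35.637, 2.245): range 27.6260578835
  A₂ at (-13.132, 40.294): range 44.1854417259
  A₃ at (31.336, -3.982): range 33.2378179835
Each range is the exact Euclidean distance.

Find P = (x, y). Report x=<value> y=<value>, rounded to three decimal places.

eq1: (x − 35.637)² + (y − 2.245)² = 27.6260578835²
eq2: (x + 13.132)² + (y − 40.294)² = 44.1854417259²
eq3: (x − 31.336)² + (y + 3.982)² = 33.2378179835²
eq1−eq3, eq1−eq2 (x²,y² cancel):
  -8.602·x − 12.454·y = -618.788044
  -97.538·x + 76.098·y = -668.134120
det = -8.602·76.098 − -12.454·-97.538 = -1869.333248
x = (-618.788044·76.098 − -12.454·-668.134120) / -1869.333248 = 29.641304
y = (-8.602·-668.134120 − -618.788044·-97.538) / -1869.333248 = 29.212586

x=29.641 y=29.213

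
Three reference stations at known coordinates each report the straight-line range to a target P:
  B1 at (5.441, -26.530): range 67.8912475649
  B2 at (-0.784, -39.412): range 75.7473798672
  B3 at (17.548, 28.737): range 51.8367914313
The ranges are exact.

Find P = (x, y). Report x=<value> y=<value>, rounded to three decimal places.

x=-34.288 y=28.523

eq1: (x − 5.441)² + (y + 26.530)² = 67.8912475649²
eq2: (x + 0.784)² + (y + 39.412)² = 75.7473798672²
eq3: (x − 17.548)² + (y − 28.737)² = 51.8367914313²
eq3−eq2, eq3−eq1 (x²,y² cancel):
  -36.664·x − 136.298·y = -2630.439684
  -24.214·x − 110.534·y = -2322.470642
det = -36.664·-110.534 − -136.298·-24.214 = 752.298804
x = (-2630.439684·-110.534 − -136.298·-2322.470642) / 752.298804 = -34.288348
y = (-36.664·-2322.470642 − -2630.439684·-24.214) / 752.298804 = 28.522705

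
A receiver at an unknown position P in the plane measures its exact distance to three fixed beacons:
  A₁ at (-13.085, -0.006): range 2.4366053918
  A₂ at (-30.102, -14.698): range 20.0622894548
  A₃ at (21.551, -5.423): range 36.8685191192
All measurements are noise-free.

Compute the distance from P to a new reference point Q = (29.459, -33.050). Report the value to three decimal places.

54.662

eq1: (x + 13.085)² + (y + 0.006)² = 2.4366053918²
eq2: (x + 30.102)² + (y + 14.698)² = 20.0622894548²
eq3: (x − 21.551)² + (y + 5.423)² = 36.8685191192²
eq2−eq3, eq2−eq1 (x²,y² cancel):
  103.306·x + 18.550·y = -1585.099322
  34.034·x + 29.384·y = -554.385935
det = 103.306·29.384 − 18.550·34.034 = 2404.212804
x = (-1585.099322·29.384 − 18.550·-554.385935) / 2404.212804 = -15.095460
y = (103.306·-554.385935 − -1585.099322·34.034) / 2404.212804 = -1.382624
|P − Q| = √((-15.095460 − 29.459)² + (-1.382624 − -33.050)²) = 54.661894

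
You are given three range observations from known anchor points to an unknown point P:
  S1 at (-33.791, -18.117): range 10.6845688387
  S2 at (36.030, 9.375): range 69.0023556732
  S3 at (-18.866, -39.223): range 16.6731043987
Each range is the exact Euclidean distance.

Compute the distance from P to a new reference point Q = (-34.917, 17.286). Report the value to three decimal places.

42.136

eq1: (x + 33.791)² + (y + 18.117)² = 10.6845688387²
eq2: (x − 36.030)² + (y − 9.375)² = 69.0023556732²
eq3: (x + 18.866)² + (y + 39.223)² = 16.6731043987²
eq2−eq1, eq2−eq3 (x²,y² cancel):
  -139.642·x − 54.984·y = 4731.170922
  -109.792·x − 97.196·y = 4991.650838
det = -139.642·-97.196 − -54.984·-109.792 = 7535.840504
x = (4731.170922·-97.196 − -54.984·4991.650838) / 7535.840504 = -24.601099
y = (-139.642·4991.650838 − 4731.170922·-109.792) / 7535.840504 = -23.567297
|P − Q| = √((-24.601099 − -34.917)² + (-23.567297 − 17.286)²) = 42.135610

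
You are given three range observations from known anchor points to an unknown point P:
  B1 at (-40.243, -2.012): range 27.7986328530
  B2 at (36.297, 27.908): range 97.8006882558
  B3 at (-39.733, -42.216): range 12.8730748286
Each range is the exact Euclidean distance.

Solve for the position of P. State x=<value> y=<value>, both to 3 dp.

eq1: (x + 40.243)² + (y + 2.012)² = 27.7986328530²
eq2: (x − 36.297)² + (y − 27.908)² = 97.8006882558²
eq3: (x + 39.733)² + (y + 42.216)² = 12.8730748286²
eq2−eq3, eq2−eq1 (x²,y² cancel):
  -152.060·x − 140.248·y = 10663.831840
  -153.080·x − 59.840·y = 8319.429155
det = -152.060·-59.840 − -140.248·-153.080 = -12369.893440
x = (10663.831840·-59.840 − -140.248·8319.429155) / -12369.893440 = -42.737604
y = (-152.060·8319.429155 − 10663.831840·-153.080) / -12369.893440 = -29.698476

x=-42.738 y=-29.698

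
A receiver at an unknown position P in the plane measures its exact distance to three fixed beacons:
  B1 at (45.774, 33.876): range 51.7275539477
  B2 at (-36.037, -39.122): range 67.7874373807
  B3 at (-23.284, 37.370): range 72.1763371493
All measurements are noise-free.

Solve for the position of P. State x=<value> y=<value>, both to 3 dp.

x=27.061 y=-14.348

eq1: (x − 45.774)² + (y − 33.876)² = 51.7275539477²
eq2: (x + 36.037)² + (y + 39.122)² = 67.7874373807²
eq3: (x + 23.284)² + (y − 37.370)² = 72.1763371493²
eq1−eq3, eq1−eq2 (x²,y² cancel):
  -138.116·x + 6.988·y = -3837.864703
  -163.622·x − 145.996·y = -2333.043028
det = -138.116·-145.996 − 6.988·-163.622 = 21307.774072
x = (-3837.864703·-145.996 − 6.988·-2333.043028) / 21307.774072 = 27.061306
y = (-138.116·-2333.043028 − -3837.864703·-163.622) / 21307.774072 = -14.348215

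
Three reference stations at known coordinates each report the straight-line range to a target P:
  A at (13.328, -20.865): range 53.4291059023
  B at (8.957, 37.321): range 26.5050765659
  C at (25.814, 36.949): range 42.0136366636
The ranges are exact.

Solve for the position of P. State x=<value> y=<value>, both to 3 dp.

x=-14.406 y=24.803

eq1: (x − 13.328)² + (y + 20.865)² = 53.4291059023²
eq2: (x − 8.957)² + (y − 37.321)² = 26.5050765659²
eq3: (x − 25.814)² + (y − 36.949)² = 42.0136366636²
eq3−eq2, eq3−eq1 (x²,y² cancel):
  -33.714·x + 0.744·y = 504.120275
  -24.972·x − 115.628·y = -2508.131080
det = -33.714·-115.628 − 0.744·-24.972 = 3916.861560
x = (504.120275·-115.628 − 0.744·-2508.131080) / 3916.861560 = -14.405505
y = (-33.714·-2508.131080 − 504.120275·-24.972) / 3916.861560 = 24.802516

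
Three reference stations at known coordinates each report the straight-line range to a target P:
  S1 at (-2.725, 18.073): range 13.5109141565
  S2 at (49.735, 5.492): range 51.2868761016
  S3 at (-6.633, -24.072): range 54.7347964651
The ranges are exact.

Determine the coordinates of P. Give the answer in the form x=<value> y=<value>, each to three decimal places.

x=4.432 y=29.533

eq1: (x + 2.725)² + (y − 18.073)² = 13.5109141565²
eq2: (x − 49.735)² + (y − 5.492)² = 51.2868761016²
eq3: (x + 6.633)² + (y + 24.072)² = 54.7347964651²
eq3−eq2, eq3−eq1 (x²,y² cancel):
  112.736·x + 59.128·y = 2245.828700
  7.816·x + 84.290·y = 2523.954224
det = 112.736·84.290 − 59.128·7.816 = 9040.372992
x = (2245.828700·84.290 − 59.128·2523.954224) / 9040.372992 = 4.431735
y = (112.736·2523.954224 − 2245.828700·7.816) / 9040.372992 = 29.532753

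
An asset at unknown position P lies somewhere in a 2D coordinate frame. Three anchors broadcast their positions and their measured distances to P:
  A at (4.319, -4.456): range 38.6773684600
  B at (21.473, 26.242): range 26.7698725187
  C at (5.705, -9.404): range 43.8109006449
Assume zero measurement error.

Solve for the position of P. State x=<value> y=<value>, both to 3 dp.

x=-4.368 y=33.233

eq1: (x − 4.319)² + (y + 4.456)² = 38.6773684600²
eq2: (x − 21.473)² + (y − 26.242)² = 26.7698725187²
eq3: (x − 5.705)² + (y + 9.404)² = 43.8109006449²
eq3−eq2, eq3−eq1 (x²,y² cancel):
  31.536·x + 71.292·y = 2231.518993
  -2.772·x + 9.896·y = 340.983640
det = 31.536·9.896 − 71.292·-2.772 = 509.701680
x = (2231.518993·9.896 − 71.292·340.983640) / 509.701680 = -4.367837
y = (31.536·340.983640 − 2231.518993·-2.772) / 509.701680 = 33.233225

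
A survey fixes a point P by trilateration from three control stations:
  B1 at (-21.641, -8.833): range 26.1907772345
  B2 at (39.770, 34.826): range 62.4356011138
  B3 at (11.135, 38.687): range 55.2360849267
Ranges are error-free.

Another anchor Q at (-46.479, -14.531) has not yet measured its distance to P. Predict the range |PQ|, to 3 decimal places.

50.044

eq1: (x + 21.641)² + (y + 8.833)² = 26.1907772345²
eq2: (x − 39.770)² + (y − 34.826)² = 62.4356011138²
eq3: (x − 11.135)² + (y − 38.687)² = 55.2360849267²
eq2−eq3, eq2−eq1 (x²,y² cancel):
  -57.270·x + 7.722·y = -326.651774
  -122.822·x − 87.318·y = 964.099068
det = -57.270·-87.318 − 7.722·-122.822 = 5949.133344
x = (-326.651774·-87.318 − 7.722·964.099068) / 5949.133344 = 3.543005
y = (-57.270·964.099068 − -326.651774·-122.822) / 5949.133344 = -16.024851
|P − Q| = √((3.543005 − -46.479)² + (-16.024851 − -14.531)²) = 50.044306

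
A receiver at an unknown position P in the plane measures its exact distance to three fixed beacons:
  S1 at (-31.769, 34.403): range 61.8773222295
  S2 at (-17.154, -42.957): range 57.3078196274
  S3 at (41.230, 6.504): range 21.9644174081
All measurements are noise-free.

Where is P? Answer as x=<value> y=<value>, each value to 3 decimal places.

eq1: (x + 31.769)² + (y − 34.403)² = 61.8773222295²
eq2: (x + 17.154)² + (y + 42.957)² = 57.3078196274²
eq3: (x − 41.230)² + (y − 6.504)² = 21.9644174081²
eq3−eq1, eq3−eq2 (x²,y² cancel):
  -145.998·x + 55.798·y = -2895.746520
  -116.768·x − 98.922·y = -2404.401909
det = -145.998·-98.922 − 55.798·-116.768 = 20957.835020
x = (-2895.746520·-98.922 − 55.798·-2404.401909) / 20957.835020 = 20.069528
y = (-145.998·-2404.401909 − -2895.746520·-116.768) / 20957.835020 = 0.615872

x=20.070 y=0.616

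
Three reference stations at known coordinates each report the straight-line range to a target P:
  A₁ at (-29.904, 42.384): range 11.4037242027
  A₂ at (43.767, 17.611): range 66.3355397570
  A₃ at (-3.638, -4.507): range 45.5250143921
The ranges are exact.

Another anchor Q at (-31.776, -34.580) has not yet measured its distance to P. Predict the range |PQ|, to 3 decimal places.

73.892

eq1: (x + 29.904)² + (y − 42.384)² = 11.4037242027²
eq2: (x − 43.767)² + (y − 17.611)² = 66.3355397570²
eq3: (x + 3.638)² + (y + 4.507)² = 45.5250143921²
eq3−eq2, eq3−eq1 (x²,y² cancel):
  94.810·x + 44.236·y = -135.727382
  -52.532·x + 93.782·y = 4599.586589
det = 94.810·93.782 − 44.236·-52.532 = 11215.276972
x = (-135.727382·93.782 − 44.236·4599.586589) / 11215.276972 = -19.276929
y = (94.810·4599.586589 − -135.727382·-52.532) / 11215.276972 = 38.247542
|P − Q| = √((-19.276929 − -31.776)² + (38.247542 − -34.580)²) = 73.892338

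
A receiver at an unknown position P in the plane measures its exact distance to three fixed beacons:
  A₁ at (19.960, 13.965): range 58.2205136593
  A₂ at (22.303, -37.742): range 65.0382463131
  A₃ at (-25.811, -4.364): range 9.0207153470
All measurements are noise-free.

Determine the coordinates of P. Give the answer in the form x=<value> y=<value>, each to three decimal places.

eq1: (x − 19.960)² + (y − 13.965)² = 58.2205136593²
eq2: (x − 22.303)² + (y + 37.742)² = 65.0382463131²
eq3: (x + 25.811)² + (y + 4.364)² = 9.0207153470²
eq2−eq1, eq2−eq3 (x²,y² cancel):
  -4.686·x + 103.414·y = -488.114275
  -96.228·x + 66.756·y = 2911.970022
det = -4.686·66.756 − 103.414·-96.228 = 9638.503776
x = (-488.114275·66.756 − 103.414·2911.970022) / 9638.503776 = -34.623945
y = (-4.686·2911.970022 − -488.114275·-96.228) / 9638.503776 = -6.288917

x=-34.624 y=-6.289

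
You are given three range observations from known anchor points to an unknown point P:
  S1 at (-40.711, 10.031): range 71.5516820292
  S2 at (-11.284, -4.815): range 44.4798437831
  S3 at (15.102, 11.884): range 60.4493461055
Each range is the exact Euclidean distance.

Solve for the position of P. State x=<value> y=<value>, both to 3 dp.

x=2.255 y=-47.184

eq1: (x + 40.711)² + (y − 10.031)² = 71.5516820292²
eq2: (x + 11.284)² + (y + 4.815)² = 44.4798437831²
eq3: (x − 15.102)² + (y − 11.884)² = 60.4493461055²
eq1−eq2, eq1−eq3 (x²,y² cancel):
  58.854·x − 29.692·y = 1533.693097
  111.626·x + 3.706·y = 76.813135
det = 58.854·3.706 − -29.692·111.626 = 3532.512116
x = (1533.693097·3.706 − -29.692·76.813135) / 3532.512116 = 2.254657
y = (58.854·76.813135 − 1533.693097·111.626) / 3532.512116 = -47.184344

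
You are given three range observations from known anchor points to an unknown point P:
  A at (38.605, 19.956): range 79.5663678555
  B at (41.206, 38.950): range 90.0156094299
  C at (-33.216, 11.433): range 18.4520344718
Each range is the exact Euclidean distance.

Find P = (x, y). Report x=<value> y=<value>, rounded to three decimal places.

eq1: (x − 38.605)² + (y − 19.956)² = 79.5663678555²
eq2: (x − 41.206)² + (y − 38.950)² = 90.0156094299²
eq3: (x + 33.216)² + (y − 11.433)² = 18.4520344718²
eq2−eq3, eq2−eq1 (x²,y² cancel):
  -148.844·x − 55.034·y = 5781.311574
  -5.202·x − 37.988·y = 445.554072
det = -148.844·-37.988 − -55.034·-5.202 = 5367.999004
x = (5781.311574·-37.988 − -55.034·445.554072) / 5367.999004 = -36.344985
y = (-148.844·445.554072 − 5781.311574·-5.202) / 5367.999004 = -6.751802

x=-36.345 y=-6.752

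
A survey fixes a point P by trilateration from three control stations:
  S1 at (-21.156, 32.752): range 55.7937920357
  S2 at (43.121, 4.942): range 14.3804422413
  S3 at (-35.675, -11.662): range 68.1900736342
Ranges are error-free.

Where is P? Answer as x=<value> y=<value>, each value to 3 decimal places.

x=29.317 y=8.974

eq1: (x + 21.156)² + (y − 32.752)² = 55.7937920357²
eq2: (x − 43.121)² + (y − 4.942)² = 14.3804422413²
eq3: (x + 35.675)² + (y + 11.662)² = 68.1900736342²
eq3−eq2, eq3−eq1 (x²,y² cancel):
  157.592·x + 33.208·y = 4918.225159
  29.038·x + 88.828·y = 1648.500884
det = 157.592·88.828 − 33.208·29.038 = 13034.288272
x = (4918.225159·88.828 − 33.208·1648.500884) / 13034.288272 = 29.317495
y = (157.592·1648.500884 − 4918.225159·29.038) / 13034.288272 = 8.974416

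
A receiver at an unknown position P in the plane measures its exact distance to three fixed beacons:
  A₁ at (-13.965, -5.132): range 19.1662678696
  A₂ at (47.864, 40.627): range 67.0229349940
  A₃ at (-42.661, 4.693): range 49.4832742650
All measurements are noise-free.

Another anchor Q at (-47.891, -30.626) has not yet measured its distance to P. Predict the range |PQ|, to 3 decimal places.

56.102

eq1: (x + 13.965)² + (y + 5.132)² = 19.1662678696²
eq2: (x − 47.864)² + (y − 40.627)² = 67.0229349940²
eq3: (x + 42.661)² + (y − 4.693)² = 49.4832742650²
eq2−eq3, eq2−eq1 (x²,y² cancel):
  -181.050·x − 71.868·y = -56.051072
  -123.658·x − 91.518·y = 404.571015
det = -181.050·-91.518 − -71.868·-123.658 = 7682.280756
x = (-56.051072·-91.518 − -71.868·404.571015) / 7682.280756 = 4.452505
y = (-181.050·404.571015 − -56.051072·-123.658) / 7682.280756 = -10.436841
|P − Q| = √((4.452505 − -47.891)² + (-10.436841 − -30.626)²) = 56.102091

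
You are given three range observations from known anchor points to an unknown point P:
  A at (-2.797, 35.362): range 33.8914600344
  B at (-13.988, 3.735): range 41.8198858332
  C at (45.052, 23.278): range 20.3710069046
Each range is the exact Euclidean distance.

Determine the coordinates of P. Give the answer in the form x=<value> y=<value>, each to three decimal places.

eq1: (x + 2.797)² + (y − 35.362)² = 33.8914600344²
eq2: (x + 13.988)² + (y − 3.735)² = 41.8198858332²
eq3: (x − 45.052)² + (y − 23.278)² = 20.3710069046²
eq3−eq1, eq3−eq2 (x²,y² cancel):
  -95.698·x + 24.168·y = -2046.906876
  -118.080·x − 39.086·y = -3695.858548
det = -95.698·-39.086 − 24.168·-118.080 = 6594.209468
x = (-2046.906876·-39.086 − 24.168·-3695.858548) / 6594.209468 = 25.678121
y = (-95.698·-3695.858548 − -2046.906876·-118.080) / 6594.209468 = 16.982704

x=25.678 y=16.983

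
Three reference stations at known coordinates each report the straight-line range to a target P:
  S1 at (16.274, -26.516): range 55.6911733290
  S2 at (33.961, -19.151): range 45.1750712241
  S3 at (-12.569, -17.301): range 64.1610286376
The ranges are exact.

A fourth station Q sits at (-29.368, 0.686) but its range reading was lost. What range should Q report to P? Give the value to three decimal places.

68.951

eq1: (x − 16.274)² + (y + 26.516)² = 55.6911733290²
eq2: (x − 33.961)² + (y + 19.151)² = 45.1750712241²
eq3: (x + 12.569)² + (y + 17.301)² = 64.1610286376²
eq1−eq2, eq1−eq3 (x²,y² cancel):
  35.374·x + 14.730·y = 1612.888717
  -57.686·x + 18.430·y = -1525.767779
det = 35.374·18.430 − 14.730·-57.686 = 1501.657600
x = (1612.888717·18.430 − 14.730·-1525.767779) / 1501.657600 = 34.761652
y = (35.374·-1525.767779 − 1612.888717·-57.686) / 1501.657600 = 26.016976
|P − Q| = √((34.761652 − -29.368)² + (26.016976 − 0.686)²) = 68.951219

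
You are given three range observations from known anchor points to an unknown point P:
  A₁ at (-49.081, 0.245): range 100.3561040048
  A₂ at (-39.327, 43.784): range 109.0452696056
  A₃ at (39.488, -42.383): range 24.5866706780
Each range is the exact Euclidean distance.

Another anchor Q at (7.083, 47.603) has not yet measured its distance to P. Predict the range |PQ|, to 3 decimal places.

eq1: (x + 49.081)² + (y − 0.245)² = 100.3561040048²
eq2: (x + 39.327)² + (y − 43.784)² = 109.0452696056²
eq3: (x − 39.488)² + (y + 42.383)² = 24.5866706780²
eq2−eq3, eq2−eq1 (x²,y² cancel):
  157.630·x − 172.334·y = 11178.335696
  -19.508·x − 87.078·y = 764.876213
det = 157.630·-87.078 − -172.334·-19.508 = -17087.996812
x = (11178.335696·-87.078 − -172.334·764.876213) / -17087.996812 = 49.249362
y = (157.630·764.876213 − 11178.335696·-19.508) / -17087.996812 = -19.817092
|P − Q| = √((49.249362 − 7.083)² + (-19.817092 − 47.603)²) = 79.520255

79.520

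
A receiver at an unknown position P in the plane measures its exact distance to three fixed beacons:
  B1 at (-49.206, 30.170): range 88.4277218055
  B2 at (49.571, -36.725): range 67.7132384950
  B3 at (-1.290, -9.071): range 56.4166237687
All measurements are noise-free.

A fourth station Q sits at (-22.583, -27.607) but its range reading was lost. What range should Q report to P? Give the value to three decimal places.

eq1: (x + 49.206)² + (y − 30.170)² = 88.4277218055²
eq2: (x − 49.571)² + (y + 36.725)² = 67.7132384950²
eq3: (x + 1.290)² + (y + 9.071)² = 56.4166237687²
eq2−eq3, eq2−eq1 (x²,y² cancel):
  -101.722·x + 55.308·y = -2319.815295
  -197.554·x + 133.790·y = -3708.929646
det = -101.722·133.790 − 55.308·-197.554 = -2683.069748
x = (-2319.815295·133.790 − 55.308·-3708.929646) / -2683.069748 = 39.221719
y = (-101.722·-3708.929646 − -2319.815295·-197.554) / -2683.069748 = 30.192674
|P − Q| = √((39.221719 − -22.583)² + (30.192674 − -27.607)²) = 84.620480

84.620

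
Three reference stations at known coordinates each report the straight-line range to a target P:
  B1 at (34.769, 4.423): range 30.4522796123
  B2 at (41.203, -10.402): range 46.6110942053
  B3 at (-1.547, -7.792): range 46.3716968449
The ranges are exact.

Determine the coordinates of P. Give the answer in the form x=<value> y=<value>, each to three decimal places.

eq1: (x − 34.769)² + (y − 4.423)² = 30.4522796123²
eq2: (x − 41.203)² + (y + 10.402)² = 46.6110942053²
eq3: (x + 1.547)² + (y + 7.792)² = 46.3716968449²
eq1−eq2, eq1−eq3 (x²,y² cancel):
  12.868·x − 29.650·y = -667.810246
  -72.632·x − 24.430·y = -2388.330752
det = 12.868·-24.430 − -29.650·-72.632 = -2467.904040
x = (-667.810246·-24.430 − -29.650·-2388.330752) / -2467.904040 = 22.083275
y = (12.868·-2388.330752 − -667.810246·-72.632) / -2467.904040 = 32.107178

x=22.083 y=32.107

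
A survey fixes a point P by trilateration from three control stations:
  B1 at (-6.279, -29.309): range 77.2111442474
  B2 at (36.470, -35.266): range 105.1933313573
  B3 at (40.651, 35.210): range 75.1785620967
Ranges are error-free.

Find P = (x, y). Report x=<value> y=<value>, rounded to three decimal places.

eq1: (x + 6.279)² + (y + 29.309)² = 77.2111442474²
eq2: (x − 36.470)² + (y + 35.266)² = 105.1933313573²
eq3: (x − 40.651)² + (y − 35.210)² = 75.1785620967²
eq3−eq1, eq3−eq2 (x²,y² cancel):
  -93.860·x − 129.038·y = -2303.549176
  -8.362·x − 140.952·y = -5732.317008
det = -93.860·-140.952 − -129.038·-8.362 = 12150.738964
x = (-2303.549176·-140.952 − -129.038·-5732.317008) / 12150.738964 = -34.154043
y = (-93.860·-5732.317008 − -2303.549176·-8.362) / 12150.738964 = 42.694769

x=-34.154 y=42.695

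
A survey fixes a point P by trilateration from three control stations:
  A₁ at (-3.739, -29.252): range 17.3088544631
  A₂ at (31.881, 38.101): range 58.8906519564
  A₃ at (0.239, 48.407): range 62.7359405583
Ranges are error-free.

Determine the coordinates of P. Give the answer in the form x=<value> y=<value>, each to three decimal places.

eq1: (x + 3.739)² + (y + 29.252)² = 17.3088544631²
eq2: (x − 31.881)² + (y − 38.101)² = 58.8906519564²
eq3: (x − 0.239)² + (y − 48.407)² = 62.7359405583²
eq2−eq3, eq2−eq1 (x²,y² cancel):
  -63.284·x + 20.612·y = -592.478942
  -71.240·x − 134.706·y = 1570.087708
det = -63.284·-134.706 − 20.612·-71.240 = 9993.133384
x = (-592.478942·-134.706 − 20.612·1570.087708) / 9993.133384 = 4.748042
y = (-63.284·1570.087708 − -592.478942·-71.240) / 9993.133384 = -14.166691

x=4.748 y=-14.167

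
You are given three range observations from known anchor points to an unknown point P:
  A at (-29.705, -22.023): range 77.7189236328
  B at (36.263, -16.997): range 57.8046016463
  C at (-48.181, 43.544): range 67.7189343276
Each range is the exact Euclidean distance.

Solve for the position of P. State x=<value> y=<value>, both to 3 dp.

x=19.332 y=38.273

eq1: (x + 29.705)² + (y + 22.023)² = 77.7189236328²
eq2: (x − 36.263)² + (y + 16.997)² = 57.8046016463²
eq3: (x + 48.181)² + (y − 43.544)² = 67.7189343276²
eq3−eq1, eq3−eq2 (x²,y² cancel):
  36.952·x − 131.134·y = -4304.466167
  168.888·x − 121.082·y = -1369.103424
det = 36.952·-121.082 − -131.134·168.888 = 17672.736928
x = (-4304.466167·-121.082 − -131.134·-1369.103424) / 17672.736928 = 19.332453
y = (36.952·-1369.103424 − -4304.466167·168.888) / 17672.736928 = 38.272599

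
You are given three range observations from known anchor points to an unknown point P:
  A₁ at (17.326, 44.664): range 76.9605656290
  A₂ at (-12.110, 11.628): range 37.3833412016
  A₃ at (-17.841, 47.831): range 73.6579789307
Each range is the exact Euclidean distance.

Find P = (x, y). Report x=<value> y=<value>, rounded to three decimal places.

eq1: (x − 17.326)² + (y − 44.664)² = 76.9605656290²
eq2: (x + 12.110)² + (y − 11.628)² = 37.3833412016²
eq3: (x + 17.841)² + (y − 47.831)² = 73.6579789307²
eq1−eq3, eq1−eq2 (x²,y² cancel):
  -70.334·x + 6.334·y = 808.473472
  -58.872·x − 66.072·y = 2512.213775
det = -70.334·-66.072 − 6.334·-58.872 = 5020.003296
x = (808.473472·-66.072 − 6.334·2512.213775) / 5020.003296 = -13.810712
y = (-70.334·2512.213775 − 808.473472·-58.872) / 5020.003296 = -25.716635

x=-13.811 y=-25.717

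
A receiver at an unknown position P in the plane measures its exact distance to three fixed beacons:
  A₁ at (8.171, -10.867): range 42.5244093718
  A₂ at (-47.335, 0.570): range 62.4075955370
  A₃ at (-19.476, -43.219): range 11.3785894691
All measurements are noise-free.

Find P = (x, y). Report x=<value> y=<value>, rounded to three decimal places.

eq1: (x − 8.171)² + (y + 10.867)² = 42.5244093718²
eq2: (x + 47.335)² + (y − 0.570)² = 62.4075955370²
eq3: (x + 19.476)² + (y + 43.219)² = 11.3785894691²
eq1−eq2, eq1−eq3 (x²,y² cancel):
  -111.012·x + 22.874·y = -30.312393
  -55.294·x − 64.704·y = 3741.192701
det = -111.012·-64.704 − 22.874·-55.294 = 8447.715404
x = (-30.312393·-64.704 − 22.874·3741.192701) / 8447.715404 = -9.897908
y = (-111.012·3741.192701 − -30.312393·-55.294) / 8447.715404 = -49.361674

x=-9.898 y=-49.362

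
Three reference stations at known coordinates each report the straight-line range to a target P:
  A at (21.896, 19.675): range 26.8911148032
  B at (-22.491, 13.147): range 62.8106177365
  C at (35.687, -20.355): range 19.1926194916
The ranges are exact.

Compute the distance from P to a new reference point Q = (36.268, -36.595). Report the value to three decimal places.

eq1: (x − 21.896)² + (y − 19.675)² = 26.8911148032²
eq2: (x + 22.491)² + (y − 13.147)² = 62.8106177365²
eq3: (x − 35.687)² + (y + 20.355)² = 19.1926194916²
eq3−eq1, eq3−eq2 (x²,y² cancel):
  -27.582·x + 80.060·y = -1176.122965
  -116.356·x + 67.004·y = -4586.016361
det = -27.582·67.004 − 80.060·-116.356 = 7467.357032
x = (-1176.122965·67.004 − 80.060·-4586.016361) / 7467.357032 = 38.614938
y = (-27.582·-4586.016361 − -1176.122965·-116.356) / 7467.357032 = -1.387032
|P − Q| = √((38.614938 − 36.268)² + (-1.387032 − -36.595)²) = 35.286104

35.286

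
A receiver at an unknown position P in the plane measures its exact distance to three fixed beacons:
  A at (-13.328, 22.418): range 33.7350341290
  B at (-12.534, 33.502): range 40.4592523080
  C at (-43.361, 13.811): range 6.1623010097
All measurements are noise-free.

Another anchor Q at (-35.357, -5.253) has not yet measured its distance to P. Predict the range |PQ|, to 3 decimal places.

15.350

eq1: (x + 13.328)² + (y − 22.418)² = 33.7350341290²
eq2: (x + 12.534)² + (y − 33.502)² = 40.4592523080²
eq3: (x + 43.361)² + (y − 13.811)² = 6.1623010097²
eq1−eq3, eq1−eq2 (x²,y² cancel):
  -60.066·x − 17.214·y = 2490.796308
  1.588·x + 22.168·y = 100.384282
det = -60.066·22.168 − -17.214·1.588 = -1304.207256
x = (2490.796308·22.168 − -17.214·100.384282) / -1304.207256 = -43.661763
y = (-60.066·100.384282 − 2490.796308·1.588) / -1304.207256 = 7.656043
|P − Q| = √((-43.661763 − -35.357)² + (7.656043 − -5.253)²) = 15.349673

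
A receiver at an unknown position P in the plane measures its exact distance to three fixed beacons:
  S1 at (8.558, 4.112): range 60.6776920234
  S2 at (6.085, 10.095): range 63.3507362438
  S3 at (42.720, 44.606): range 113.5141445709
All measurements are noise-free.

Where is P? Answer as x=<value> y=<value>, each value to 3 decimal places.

eq1: (x − 8.558)² + (y − 4.112)² = 60.6776920234²
eq2: (x − 6.085)² + (y − 10.095)² = 63.3507362438²
eq3: (x − 42.720)² + (y − 44.606)² = 113.5141445709²
eq2−eq3, eq2−eq1 (x²,y² cancel):
  73.270·x + 69.022·y = -5196.387849
  4.946·x − 11.966·y = 282.745131
det = 73.270·-11.966 − 69.022·4.946 = -1218.131632
x = (-5196.387849·-11.966 − 69.022·282.745131) / -1218.131632 = -35.024411
y = (73.270·282.745131 − -5196.387849·4.946) / -1218.131632 = -38.105956

x=-35.024 y=-38.106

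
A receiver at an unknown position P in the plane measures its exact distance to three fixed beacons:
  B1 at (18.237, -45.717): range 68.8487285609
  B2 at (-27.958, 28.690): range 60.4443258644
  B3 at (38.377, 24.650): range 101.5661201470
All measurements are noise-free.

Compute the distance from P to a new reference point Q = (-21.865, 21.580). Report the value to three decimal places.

56.396

eq1: (x − 18.237)² + (y + 45.717)² = 68.8487285609²
eq2: (x + 27.958)² + (y − 28.690)² = 60.4443258644²
eq3: (x − 38.377)² + (y − 24.650)² = 101.5661201470²
eq3−eq1, eq3−eq2 (x²,y² cancel):
  -40.280·x − 140.734·y = 5917.744966
  -132.670·x + 8.080·y = 6186.509468
det = -40.280·8.080 − -140.734·-132.670 = -18996.642180
x = (5917.744966·8.080 − -140.734·6186.509468) / -18996.642180 = -48.348945
y = (-40.280·6186.509468 − 5917.744966·-132.670) / -18996.642180 = -28.211018
|P − Q| = √((-48.348945 − -21.865)² + (-28.211018 − 21.580)²) = 56.396319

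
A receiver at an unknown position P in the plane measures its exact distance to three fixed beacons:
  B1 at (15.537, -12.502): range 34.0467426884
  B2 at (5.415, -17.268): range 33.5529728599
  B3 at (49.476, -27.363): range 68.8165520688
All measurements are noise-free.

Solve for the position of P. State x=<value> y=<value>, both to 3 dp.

eq1: (x − 15.537)² + (y + 12.502)² = 34.0467426884²
eq2: (x − 5.415)² + (y + 17.268)² = 33.5529728599²
eq3: (x − 49.476)² + (y + 27.363)² = 68.8165520688²
eq2−eq1, eq2−eq3 (x²,y² cancel):
  20.244·x + 9.532·y = 36.813624
  88.122·x − 20.190·y = -740.813555
det = 20.244·-20.190 − 9.532·88.122 = -1248.705264
x = (36.813624·-20.190 − 9.532·-740.813555) / -1248.705264 = -5.059775
y = (20.244·-740.813555 − 36.813624·88.122) / -1248.705264 = 14.608027

x=-5.060 y=14.608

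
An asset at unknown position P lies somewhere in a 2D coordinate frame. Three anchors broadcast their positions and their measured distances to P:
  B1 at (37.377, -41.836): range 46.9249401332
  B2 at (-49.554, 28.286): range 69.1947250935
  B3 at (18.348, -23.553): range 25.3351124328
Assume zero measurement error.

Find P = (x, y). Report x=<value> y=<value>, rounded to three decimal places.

x=-6.853 y=-26.161

eq1: (x − 37.377)² + (y + 41.836)² = 46.9249401332²
eq2: (x + 49.554)² + (y − 28.286)² = 69.1947250935²
eq3: (x − 18.348)² + (y + 23.553)² = 25.3351124328²
eq2−eq1, eq2−eq3 (x²,y² cancel):
  173.862·x − 140.244·y = 2477.554287
  135.804·x − 103.678·y = 1781.738260
det = 173.862·-103.678 − -140.244·135.804 = 1020.031740
x = (2477.554287·-103.678 − -140.244·1781.738260) / 1020.031740 = -6.852505
y = (173.862·1781.738260 − 2477.554287·135.804) / 1020.031740 = -26.161152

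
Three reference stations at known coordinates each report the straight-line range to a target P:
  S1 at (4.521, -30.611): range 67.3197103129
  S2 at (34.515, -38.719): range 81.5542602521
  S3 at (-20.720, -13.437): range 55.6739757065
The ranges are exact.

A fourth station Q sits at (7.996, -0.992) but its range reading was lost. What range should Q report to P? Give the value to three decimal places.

37.962

eq1: (x − 4.521)² + (y + 30.611)² = 67.3197103129²
eq2: (x − 34.515)² + (y + 38.719)² = 81.5542602521²
eq3: (x + 20.720)² + (y + 13.437)² = 55.6739757065²
eq1−eq2, eq1−eq3 (x²,y² cancel):
  59.988·x − 16.216·y = -386.180545
  -50.482·x + 34.348·y = 1084.750433
det = 59.988·34.348 − -16.216·-50.482 = 1241.851712
x = (-386.180545·34.348 − -16.216·1084.750433) / 1241.851712 = 3.483333
y = (59.988·1084.750433 − -386.180545·-50.482) / 1241.851712 = 36.700713
|P − Q| = √((3.483333 − 7.996)² + (36.700713 − -0.992)²) = 37.961885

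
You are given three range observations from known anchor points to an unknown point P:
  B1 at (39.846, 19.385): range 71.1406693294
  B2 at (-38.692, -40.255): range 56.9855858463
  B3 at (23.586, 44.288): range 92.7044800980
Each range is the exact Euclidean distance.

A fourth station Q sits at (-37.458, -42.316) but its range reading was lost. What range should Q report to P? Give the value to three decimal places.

eq1: (x − 39.846)² + (y − 19.385)² = 71.1406693294²
eq2: (x + 38.692)² + (y + 40.255)² = 56.9855858463²
eq3: (x − 23.586)² + (y − 44.288)² = 92.7044800980²
eq2−eq1, eq2−eq3 (x²,y² cancel):
  157.076·x + 119.280·y = -2967.691786
  124.556·x + 169.086·y = -5946.573185
det = 157.076·169.086 − 119.280·124.556 = 11702.312856
x = (-2967.691786·169.086 − 119.280·-5946.573185) / 11702.312856 = 17.732573
y = (157.076·-5946.573185 − -2967.691786·124.556) / 11702.312856 = -48.231501
|P − Q| = √((17.732573 − -37.458)² + (-48.231501 − -42.316)²) = 55.506689

55.507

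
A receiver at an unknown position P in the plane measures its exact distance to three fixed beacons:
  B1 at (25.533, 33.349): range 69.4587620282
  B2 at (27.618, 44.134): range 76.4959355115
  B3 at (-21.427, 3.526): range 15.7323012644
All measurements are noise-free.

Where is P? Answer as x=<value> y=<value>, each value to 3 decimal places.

x=-37.159 y=3.445

eq1: (x − 25.533)² + (y − 33.349)² = 69.4587620282²
eq2: (x − 27.618)² + (y − 44.134)² = 76.4959355115²
eq3: (x + 21.427)² + (y − 3.526)² = 15.7323012644²
eq1−eq3, eq1−eq2 (x²,y² cancel):
  -93.920·x − 59.646·y = 3284.473434
  4.170·x + 21.570·y = -80.634537
det = -93.920·21.570 − -59.646·4.170 = -1777.130580
x = (3284.473434·21.570 − -59.646·-80.634537) / -1777.130580 = -37.159095
y = (-93.920·-80.634537 − 3284.473434·4.170) / -1777.130580 = 3.445475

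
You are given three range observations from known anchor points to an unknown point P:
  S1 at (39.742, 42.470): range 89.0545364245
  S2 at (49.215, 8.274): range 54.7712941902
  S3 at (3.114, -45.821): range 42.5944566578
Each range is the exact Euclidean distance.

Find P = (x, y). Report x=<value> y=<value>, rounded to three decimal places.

x=45.705 y=-46.385

eq1: (x − 39.742)² + (y − 42.470)² = 89.0545364245²
eq2: (x − 49.215)² + (y − 8.274)² = 54.7712941902²
eq3: (x − 3.114)² + (y + 45.821)² = 42.5944566578²
eq2−eq3, eq2−eq1 (x²,y² cancel):
  -92.202·x − 108.190·y = 804.292665
  -18.946·x + 68.392·y = -4038.263628
det = -92.202·68.392 − -108.190·-18.946 = -8355.646924
x = (804.292665·68.392 − -108.190·-4038.263628) / -8355.646924 = 45.704727
y = (-92.202·-4038.263628 − 804.292665·-18.946) / -8355.646924 = -46.384692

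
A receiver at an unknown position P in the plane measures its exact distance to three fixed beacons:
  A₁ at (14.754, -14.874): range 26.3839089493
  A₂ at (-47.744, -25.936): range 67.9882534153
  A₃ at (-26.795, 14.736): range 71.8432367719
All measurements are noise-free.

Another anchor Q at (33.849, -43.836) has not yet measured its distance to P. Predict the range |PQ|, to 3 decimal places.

eq1: (x − 14.754)² + (y + 14.874)² = 26.3839089493²
eq2: (x + 47.744)² + (y + 25.936)² = 67.9882534153²
eq3: (x + 26.795)² + (y − 14.736)² = 71.8432367719²
eq2−eq1, eq2−eq3 (x²,y² cancel):
  124.996·x + 22.124·y = 1413.042711
  41.898·x + 81.344·y = -2556.091978
det = 124.996·81.344 − 22.124·41.898 = 9240.723272
x = (1413.042711·81.344 − 22.124·-2556.091978) / 9240.723272 = 18.558453
y = (124.996·-2556.091978 − 1413.042711·41.898) / 9240.723272 = -40.982175
|P − Q| = √((18.558453 − 33.849)² + (-40.982175 − -43.836)²) = 15.554586

15.555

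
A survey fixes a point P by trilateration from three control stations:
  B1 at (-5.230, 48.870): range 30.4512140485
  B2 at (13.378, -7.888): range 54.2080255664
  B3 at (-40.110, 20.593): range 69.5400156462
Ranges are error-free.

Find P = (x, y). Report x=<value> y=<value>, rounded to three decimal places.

x=24.982 y=45.063

eq1: (x + 5.230)² + (y − 48.870)² = 30.4512140485²
eq2: (x − 13.378)² + (y + 7.888)² = 54.2080255664²
eq3: (x + 40.110)² + (y − 20.593)² = 69.5400156462²
eq3−eq1, eq3−eq2 (x²,y² cancel):
  69.760·x + 56.554·y = 4291.283390
  106.976·x − 56.962·y = 105.611419
det = 69.760·-56.962 − 56.554·106.976 = -10023.589824
x = (4291.283390·-56.962 − 56.554·105.611419) / -10023.589824 = 24.982350
y = (69.760·105.611419 − 4291.283390·106.976) / -10023.589824 = 45.063384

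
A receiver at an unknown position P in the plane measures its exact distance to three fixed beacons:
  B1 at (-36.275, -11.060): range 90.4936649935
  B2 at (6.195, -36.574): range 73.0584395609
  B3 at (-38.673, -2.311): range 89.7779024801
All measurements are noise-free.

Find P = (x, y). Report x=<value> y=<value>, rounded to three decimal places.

x=47.195 y=23.895

eq1: (x + 36.275)² + (y + 11.060)² = 90.4936649935²
eq2: (x − 6.195)² + (y + 36.574)² = 73.0584395609²
eq3: (x + 38.673)² + (y + 2.311)² = 89.7779024801²
eq2−eq1, eq2−eq3 (x²,y² cancel):
  -84.940·x + 51.028·y = -2789.404089
  -89.736·x + 68.526·y = -2597.630034
det = -84.940·68.526 − 51.028·-89.736 = -1241.549832
x = (-2789.404089·68.526 − 51.028·-2597.630034) / -1241.549832 = 47.194915
y = (-84.940·-2597.630034 − -2789.404089·-89.736) / -1241.549832 = 23.895352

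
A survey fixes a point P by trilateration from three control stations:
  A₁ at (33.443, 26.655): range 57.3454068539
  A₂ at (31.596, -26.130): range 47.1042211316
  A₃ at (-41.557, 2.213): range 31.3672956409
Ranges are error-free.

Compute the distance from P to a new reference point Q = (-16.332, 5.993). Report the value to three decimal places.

14.944

eq1: (x − 33.443)² + (y − 26.655)² = 57.3454068539²
eq2: (x − 31.596)² + (y + 26.130)² = 47.1042211316²
eq3: (x + 41.557)² + (y − 2.213)² = 31.3672956409²
eq1−eq3, eq1−eq2 (x²,y² cancel):
  -150.000·x − 48.884·y = 2207.546795
  -3.694·x − 105.570·y = 921.848881
det = -150.000·-105.570 − -48.884·-3.694 = 15654.922504
x = (2207.546795·-105.570 − -48.884·921.848881) / 15654.922504 = -12.008175
y = (-150.000·921.848881 − 2207.546795·-3.694) / 15654.922504 = -8.311932
|P − Q| = √((-12.008175 − -16.332)² + (-8.311932 − 5.993)²) = 14.944114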